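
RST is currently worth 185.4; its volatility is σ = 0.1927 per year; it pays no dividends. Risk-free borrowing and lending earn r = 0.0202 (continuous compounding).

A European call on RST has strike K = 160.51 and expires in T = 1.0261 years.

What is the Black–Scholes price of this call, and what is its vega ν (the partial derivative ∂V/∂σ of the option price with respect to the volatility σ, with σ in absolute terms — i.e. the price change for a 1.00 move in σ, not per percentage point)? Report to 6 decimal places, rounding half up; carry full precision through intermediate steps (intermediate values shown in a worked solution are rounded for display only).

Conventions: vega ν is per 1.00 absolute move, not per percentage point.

σ√T = 0.1927·√1.0261 = 0.195199
d₁ = (ln(S/K) + (r+σ²/2)T) / (σ√T) = (ln(185.4/160.51) + (0.0202+0.1927²/2)·1.0261) / 0.195199 = (0.144159 + 0.039778) / 0.195199 = 0.942312
d₂ = d₁ − σ√T = 0.942312 − 0.195199 = 0.747113
e^{−rT} = 0.979486
N(d₁) = 0.826983,  N(d₂) = 0.772502
Call price V = S·N(d₁) − K·e^{−rT}·N(d₂) = 153.322733 − 121.450749 = 31.871984
φ(d₁) = (1/√(2π))·e^{−d₁²/2} = 0.255914
ν = S·φ(d₁)·√T = 48.061626

price = 31.871984
ν = 48.061626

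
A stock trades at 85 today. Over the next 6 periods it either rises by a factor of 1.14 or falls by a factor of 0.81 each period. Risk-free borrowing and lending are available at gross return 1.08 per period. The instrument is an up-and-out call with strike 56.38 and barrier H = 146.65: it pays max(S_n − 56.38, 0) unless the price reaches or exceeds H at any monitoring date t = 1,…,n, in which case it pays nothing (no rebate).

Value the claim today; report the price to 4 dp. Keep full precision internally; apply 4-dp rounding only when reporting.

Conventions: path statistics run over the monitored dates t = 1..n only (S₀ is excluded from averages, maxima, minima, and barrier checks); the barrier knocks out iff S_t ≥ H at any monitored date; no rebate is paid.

With p* = (R−d)/(u−d) = 0.8182, sum probability × payoff across the paths and divide by R^6.
Enumerate all 2^6 = 64 price paths (U = up ×1.14, D = down ×0.81); each path with k up-moves has probability p*^k·(1−p*)^(6−k).
DDDDDD: M=68.8500, payoff=0.0000, prob=0.000036
UDDDDD: M=96.9000, payoff=0.0000, prob=0.000163
DUDDDD: M=78.4890, payoff=0.0000, prob=0.000163
UUDDDD: M=110.4660, payoff=0.0000, prob=0.000732
DDUDDD: M=68.8500, payoff=0.0000, prob=0.000163
UDUDDD: M=96.9000, payoff=0.0000, prob=0.000732
DUUDDD: M=89.4775, payoff=0.0000, prob=0.000732
UUUDDD: M=125.9312, payoff=10.5450, prob=0.003292
DDDUDD: M=68.8500, payoff=0.0000, prob=0.000163
UDDUDD: M=96.9000, payoff=0.0000, prob=0.000732
DUDUDD: M=78.4890, payoff=0.0000, prob=0.000732
UUDUDD: M=110.4660, payoff=10.5450, prob=0.003292
DDUUDD: M=72.4767, payoff=0.0000, prob=0.000732
UDUUDD: M=102.0043, payoff=10.5450, prob=0.003292
DUUUDD: M=102.0043, payoff=10.5450, prob=0.003292
UUUUDD: M=143.5616, payoff=37.8108, prob=0.014814
DDDDUD: M=68.8500, payoff=0.0000, prob=0.000163
UDDDUD: M=96.9000, payoff=0.0000, prob=0.000732
DUDDUD: M=78.4890, payoff=0.0000, prob=0.000732
UUDDUD: M=110.4660, payoff=10.5450, prob=0.003292
DDUDUD: M=68.8500, payoff=0.0000, prob=0.000732
UDUDUD: M=96.9000, payoff=10.5450, prob=0.003292
DUUDUD: M=89.4775, payoff=10.5450, prob=0.003292
UUUDUD: M=125.9312, payoff=37.8108, prob=0.014814
DDDUUD: M=68.8500, payoff=0.0000, prob=0.000732
UDDUUD: M=96.9000, payoff=10.5450, prob=0.003292
DUDUUD: M=82.6235, payoff=10.5450, prob=0.003292
UUDUUD: M=116.2849, payoff=37.8108, prob=0.014814
DDUUUD: M=82.6235, payoff=10.5450, prob=0.003292
UDUUUD: M=116.2849, payoff=37.8108, prob=0.014814
DUUUUD: M=116.2849, payoff=37.8108, prob=0.014814
UUUUUD: M=163.6602, payoff=0.0000, prob=0.066663
DDDDDU: M=68.8500, payoff=0.0000, prob=0.000163
UDDDDU: M=96.9000, payoff=0.0000, prob=0.000732
DUDDDU: M=78.4890, payoff=0.0000, prob=0.000732
UUDDDU: M=110.4660, payoff=10.5450, prob=0.003292
DDUDDU: M=68.8500, payoff=0.0000, prob=0.000732
UDUDDU: M=96.9000, payoff=10.5450, prob=0.003292
DUUDDU: M=89.4775, payoff=10.5450, prob=0.003292
UUUDDU: M=125.9312, payoff=37.8108, prob=0.014814
DDDUDU: M=68.8500, payoff=0.0000, prob=0.000732
UDDUDU: M=96.9000, payoff=10.5450, prob=0.003292
DUDUDU: M=78.4890, payoff=10.5450, prob=0.003292
UUDUDU: M=110.4660, payoff=37.8108, prob=0.014814
DDUUDU: M=72.4767, payoff=10.5450, prob=0.003292
UDUUDU: M=102.0043, payoff=37.8108, prob=0.014814
DUUUDU: M=102.0043, payoff=37.8108, prob=0.014814
UUUUDU: M=143.5616, payoff=76.1848, prob=0.066663
DDDDUU: M=68.8500, payoff=0.0000, prob=0.000732
UDDDUU: M=96.9000, payoff=10.5450, prob=0.003292
DUDDUU: M=78.4890, payoff=10.5450, prob=0.003292
UUDDUU: M=110.4660, payoff=37.8108, prob=0.014814
DDUDUU: M=68.8500, payoff=10.5450, prob=0.003292
UDUDUU: M=96.9000, payoff=37.8108, prob=0.014814
DUUDUU: M=94.1908, payoff=37.8108, prob=0.014814
UUUDUU: M=132.5648, payoff=76.1848, prob=0.066663
DDDUUU: M=68.8500, payoff=10.5450, prob=0.003292
UDDUUU: M=96.9000, payoff=37.8108, prob=0.014814
DUDUUU: M=94.1908, payoff=37.8108, prob=0.014814
UUDUUU: M=132.5648, payoff=76.1848, prob=0.066663
DDUUUU: M=94.1908, payoff=37.8108, prob=0.014814
UDUUUU: M=132.5648, payoff=76.1848, prob=0.066663
DUUUUU: M=132.5648, payoff=76.1848, prob=0.066663
UUUUUU: M=186.5727, payoff=0.0000, prob=0.299985
Price = Σ prob·payoff / R^6 = 34.489877 / 1.586874 = 21.7345

price = 21.7345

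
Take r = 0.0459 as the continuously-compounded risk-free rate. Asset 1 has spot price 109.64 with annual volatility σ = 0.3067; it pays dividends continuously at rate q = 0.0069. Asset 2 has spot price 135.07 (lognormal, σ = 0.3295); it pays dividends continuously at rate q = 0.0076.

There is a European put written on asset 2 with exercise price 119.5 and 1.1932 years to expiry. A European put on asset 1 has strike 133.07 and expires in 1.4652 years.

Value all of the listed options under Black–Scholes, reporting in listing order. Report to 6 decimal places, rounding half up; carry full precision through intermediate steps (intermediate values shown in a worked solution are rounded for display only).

[asset 2 put K=119.5]
σ√T = 0.3295·√1.1932 = 0.359925
d₁ = (ln(S/K) + (r−q+σ²/2)T) / (σ√T) = (ln(135.07/119.5) + (0.0459−0.0076+0.3295²/2)·1.1932) / 0.359925 = (0.122477 + 0.110473) / 0.359925 = 0.647216
d₂ = d₁ − σ√T = 0.647216 − 0.359925 = 0.287291
e^{−rT} = 0.946705
e^{−qT} = 0.990973
N(−d₁) = 0.258746,  N(−d₂) = 0.386945
price = K·e^{−rT}·N(−d₂) − S·e^{−qT}·N(−d₁) = 43.775523 − 34.633323 = 9.142200
[asset 1 put K=133.07]
σ√T = 0.3067·√1.4652 = 0.371246
d₁ = (ln(S/K) + (r−q+σ²/2)T) / (σ√T) = (ln(109.64/133.07) + (0.0459−0.0069+0.3067²/2)·1.4652) / 0.371246 = (-0.193673 + 0.126055) / 0.371246 = -0.182139
d₂ = d₁ − σ√T = -0.182139 − 0.371246 = -0.553385
e^{−rT} = 0.934959
e^{−qT} = 0.989941
N(−d₁) = 0.572263,  N(−d₂) = 0.710000
price = K·e^{−rT}·N(−d₂) − S·e^{−qT}·N(−d₁) = 88.334650 − 62.111790 = 26.222860

price(asset 2 put K=119.5) = 9.142200
price(asset 1 put K=133.07) = 26.222860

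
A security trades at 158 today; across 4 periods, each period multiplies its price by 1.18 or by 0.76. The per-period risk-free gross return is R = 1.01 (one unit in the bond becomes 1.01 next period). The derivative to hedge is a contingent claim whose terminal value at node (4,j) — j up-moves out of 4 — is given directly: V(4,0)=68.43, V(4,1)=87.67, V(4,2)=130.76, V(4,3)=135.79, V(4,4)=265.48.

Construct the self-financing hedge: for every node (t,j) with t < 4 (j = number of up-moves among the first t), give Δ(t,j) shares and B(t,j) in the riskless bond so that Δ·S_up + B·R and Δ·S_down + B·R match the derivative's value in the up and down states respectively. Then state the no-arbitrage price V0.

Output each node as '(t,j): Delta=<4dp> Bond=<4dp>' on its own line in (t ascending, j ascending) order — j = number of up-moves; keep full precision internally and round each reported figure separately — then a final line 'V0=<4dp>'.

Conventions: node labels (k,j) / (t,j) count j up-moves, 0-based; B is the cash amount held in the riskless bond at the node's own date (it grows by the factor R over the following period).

Since d<R<u, set p* = (R−d)/(u−d) = 0.5952; price each node as the discounted p*-expectation of its children.
Payoffs at expiry: V(4,0)=68.4300, V(4,1)=87.6700, V(4,2)=130.7600, V(4,3)=135.7900, V(4,4)=265.4800
  t=3,j=0: stock 69.3582 → up 81.8427 (V=87.6700), down 52.7122 (V=68.4300). Price 79.0915; hedge Δ=0.6605, bond B=33.2819.
  t=3,j=1: stock 107.6877 → up 127.0715 (V=130.7600), down 81.8427 (V=87.6700). Price 112.1968; hedge Δ=0.9527, bond B=9.6016.
  t=3,j=2: stock 167.1994 → up 197.2953 (V=135.7900), down 127.0715 (V=130.7600). Price 132.4298; hedge Δ=0.0716, bond B=120.4536.
  t=3,j=3: stock 259.5991 → up 306.3269 (V=265.4800), down 197.2953 (V=135.7900). Price 210.8777; hedge Δ=1.1895, bond B=-97.9081.
  t=2,j=0: stock 91.2608 → up 107.6877 (V=112.1968), down 69.3582 (V=79.0915). Price 97.8189; hedge Δ=0.8637, bond B=18.9965.
  t=2,j=1: stock 141.6944 → up 167.1994 (V=132.4298), down 107.6877 (V=112.1968). Price 123.0101; hedge Δ=0.3400, bond B=74.8365.
  t=2,j=2: stock 219.9992 → up 259.5991 (V=210.8777), down 167.1994 (V=132.4298). Price 177.3514; hedge Δ=0.8490, bond B=-9.4293.
  t=1,j=0: stock 120.0800 → up 141.6944 (V=123.0101), down 91.2608 (V=97.8189). Price 111.6967; hedge Δ=0.4995, bond B=51.7175.
  t=1,j=1: stock 186.4400 → up 219.9992 (V=177.3514), down 141.6944 (V=123.0101). Price 153.8180; hedge Δ=0.6940, bond B=24.4340.
  t=0,j=0: stock 158.0000 → up 186.4400 (V=153.8180), down 120.0800 (V=111.6967). Price 135.4147; hedge Δ=0.6347, bond B=35.1260.
Sanity check at the root: Δ(0,0)·S0 + B(0,0) reproduces V0 = 135.4147.

(0,0): Delta=0.6347 Bond=35.1260
(1,0): Delta=0.4995 Bond=51.7175
(1,1): Delta=0.6940 Bond=24.4340
(2,0): Delta=0.8637 Bond=18.9965
(2,1): Delta=0.3400 Bond=74.8365
(2,2): Delta=0.8490 Bond=-9.4293
(3,0): Delta=0.6605 Bond=33.2819
(3,1): Delta=0.9527 Bond=9.6016
(3,2): Delta=0.0716 Bond=120.4536
(3,3): Delta=1.1895 Bond=-97.9081
V0=135.4147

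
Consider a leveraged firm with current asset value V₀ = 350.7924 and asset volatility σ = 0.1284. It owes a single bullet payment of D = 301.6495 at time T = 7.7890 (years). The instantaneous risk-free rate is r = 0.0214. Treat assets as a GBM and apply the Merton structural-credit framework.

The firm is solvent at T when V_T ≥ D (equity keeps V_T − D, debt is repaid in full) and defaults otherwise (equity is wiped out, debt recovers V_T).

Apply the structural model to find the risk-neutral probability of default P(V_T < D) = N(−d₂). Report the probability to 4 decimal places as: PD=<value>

Equity is a call on the firm's assets struck at D = 301.6495:
d₁ = [ln(V₀/D) + (r + σ²/2)T] / (σ√T)
   = [ln(350.7924/301.6495) + (0.0214 + 0.5·0.1284²)·7.7890] / (0.1284·√7.7890)
   = [0.150929 + 0.230892] / 0.358349 = 1.065499
d₂ = d₁ − σ√T = 1.065499 − 0.358349 = 0.707151
risk-neutral PD = N(−d₂) = N(-0.707151) = 0.239736

PD=0.2397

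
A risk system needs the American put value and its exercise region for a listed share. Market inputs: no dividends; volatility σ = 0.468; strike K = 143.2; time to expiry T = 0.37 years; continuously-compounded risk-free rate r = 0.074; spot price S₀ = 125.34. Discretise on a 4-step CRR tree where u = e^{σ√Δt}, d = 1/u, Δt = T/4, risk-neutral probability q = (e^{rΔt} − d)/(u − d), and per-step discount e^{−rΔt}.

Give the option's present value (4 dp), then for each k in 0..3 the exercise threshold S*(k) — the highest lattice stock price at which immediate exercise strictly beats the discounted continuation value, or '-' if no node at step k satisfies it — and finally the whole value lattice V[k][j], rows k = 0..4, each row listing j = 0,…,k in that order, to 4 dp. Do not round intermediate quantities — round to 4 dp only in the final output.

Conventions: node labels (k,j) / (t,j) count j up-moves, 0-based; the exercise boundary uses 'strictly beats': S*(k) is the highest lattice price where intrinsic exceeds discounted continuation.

price = 24.5130
boundary = - - 94.2883 108.7110
tree:
24.5130
35.4829 13.3723
48.9117 21.9220 4.6088
61.4210 34.4890 9.0727 0.0000
72.2707 48.9117 17.8600 0.0000 0.0000

params: Δt=0.09250 u=1.15296 d=0.86733 q=0.48852 e^(-rΔt)=0.99318
t_4 payoffs: 72.2707 48.9117 17.8600 0.0000 0.0000
t_3: node(3,0) S=81.7790 payoff=61.4210 vs cont=60.4442 → 61.4210 [stop]  node(3,1) S=108.7110 payoff=34.4890 vs cont=33.5121 → 34.4890 [stop]  node(3,2) S=144.5126 payoff=0.0000 vs cont=9.0727 → 9.0727 [wait]  node(3,3) S=192.1046 payoff=0.0000 vs cont=0.0000 → 0.0000 [wait]  ⇒ S*(3)=108.7110
t_2: node(2,0) S=94.2883 payoff=48.9117 vs cont=47.9349 → 48.9117 [stop]  node(2,1) S=125.3400 payoff=17.8600 vs cont=21.9220 → 21.9220 [wait]  node(2,2) S=166.6179 payoff=0.0000 vs cont=4.6088 → 4.6088 [wait]  ⇒ S*(2)=94.2883
t_1: node(1,0) S=108.7110 payoff=34.4890 vs cont=35.4829 → 35.4829 [wait]  node(1,1) S=144.5126 payoff=0.0000 vs cont=13.3723 → 13.3723 [wait]  ⇒ S*(1)=-
t_0: node(0,0) S=125.3400 payoff=17.8600 vs cont=24.5130 → 24.5130 [wait]  ⇒ S*(0)=-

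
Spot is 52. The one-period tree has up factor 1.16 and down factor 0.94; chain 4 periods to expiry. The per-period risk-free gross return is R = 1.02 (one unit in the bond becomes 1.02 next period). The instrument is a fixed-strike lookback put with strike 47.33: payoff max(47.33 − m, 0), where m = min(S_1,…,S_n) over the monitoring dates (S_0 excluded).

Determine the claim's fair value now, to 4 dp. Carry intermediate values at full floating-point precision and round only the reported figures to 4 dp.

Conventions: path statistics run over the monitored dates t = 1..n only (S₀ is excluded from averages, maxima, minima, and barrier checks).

With p* = (R−d)/(u−d) = 0.3636, sum probability × payoff across the paths and divide by R^4.
Enumerate all 2^4 = 16 price paths (U = up ×1.16, D = down ×0.94); each path with k up-moves has probability p*^k·(1−p*)^(4−k).
DDDD: m=40.5989, payoff=6.7311, prob=0.163992
UDDD: m=50.1008, payoff=0.0000, prob=0.093709
DUDD: m=48.8800, payoff=0.0000, prob=0.093709
UUDD: m=60.3200, payoff=0.0000, prob=0.053548
DDUD: m=45.9472, payoff=1.3828, prob=0.093709
UDUD: m=56.7008, payoff=0.0000, prob=0.053548
DUUD: m=48.8800, payoff=0.0000, prob=0.053548
UUUD: m=60.3200, payoff=0.0000, prob=0.030599
DDDU: m=43.1904, payoff=4.1396, prob=0.093709
UDDU: m=53.2988, payoff=0.0000, prob=0.053548
DUDU: m=48.8800, payoff=0.0000, prob=0.053548
UUDU: m=60.3200, payoff=0.0000, prob=0.030599
DDUU: m=45.9472, payoff=1.3828, prob=0.053548
UDUU: m=56.7008, payoff=0.0000, prob=0.030599
DUUU: m=48.8800, payoff=0.0000, prob=0.030599
UUUU: m=60.3200, payoff=0.0000, prob=0.017485
Price = Σ prob·payoff / R^4 = 1.695386 / 1.082432 = 1.5663

price = 1.5663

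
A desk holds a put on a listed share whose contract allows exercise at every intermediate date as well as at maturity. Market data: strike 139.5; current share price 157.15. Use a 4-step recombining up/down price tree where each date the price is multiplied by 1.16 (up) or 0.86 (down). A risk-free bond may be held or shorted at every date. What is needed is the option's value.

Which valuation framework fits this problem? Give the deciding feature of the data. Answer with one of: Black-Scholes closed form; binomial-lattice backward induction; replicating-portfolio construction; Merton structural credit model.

framework: binomial-lattice backward induction

Key observation: the put (strike 139.5 on spot 157.15) is American-style on a 4-step discrete price model, so the early-exercise decision at every node requires stepwise backward valuation — a closed form cannot price the exercise right.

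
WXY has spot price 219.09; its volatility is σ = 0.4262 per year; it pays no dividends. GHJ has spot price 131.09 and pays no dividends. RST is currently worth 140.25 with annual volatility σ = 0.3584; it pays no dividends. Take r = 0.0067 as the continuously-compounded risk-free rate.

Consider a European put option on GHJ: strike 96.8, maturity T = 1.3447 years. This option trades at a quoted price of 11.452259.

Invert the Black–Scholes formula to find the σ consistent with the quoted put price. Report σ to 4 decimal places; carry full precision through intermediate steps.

At σ = 0.4909 the Black–Scholes value reproduces the quote:
σ√T = 0.4909·√1.3447 = 0.569254
d₁ = (ln(S/K) + (r+σ²/2)T) / (σ√T) = (ln(131.09/96.8) + (0.0067+0.4909²/2)·1.3447) / 0.569254 = (0.303237 + 0.171034) / 0.569254 = 0.833146
d₂ = d₁ − σ√T = 0.833146 − 0.569254 = 0.263893
e^{−rT} = 0.991031
N(−d₁) = 0.202381,  N(−d₂) = 0.395931
V = K·e^{−rT}·N(−d₂) − S·N(−d₁) = 37.982404 − 26.530145 = 11.452259 (matching the quote); vega is positive throughout, so no other σ reproduces this price

sigma = 0.4909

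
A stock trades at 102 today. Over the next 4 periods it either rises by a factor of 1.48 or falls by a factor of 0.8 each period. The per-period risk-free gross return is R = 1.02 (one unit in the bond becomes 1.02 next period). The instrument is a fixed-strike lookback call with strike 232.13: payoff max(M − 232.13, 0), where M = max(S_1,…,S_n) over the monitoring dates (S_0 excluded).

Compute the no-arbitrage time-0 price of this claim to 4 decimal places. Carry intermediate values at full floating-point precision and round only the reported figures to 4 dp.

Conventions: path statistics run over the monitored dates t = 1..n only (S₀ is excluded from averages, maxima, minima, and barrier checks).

Set p* = 0.3235 (from d < R < u); the path-dependent value is the discounted p*-expectation over all price paths.
Enumerate all 2^4 = 16 price paths (U = up ×1.48, D = down ×0.8); each path with k up-moves has probability p*^k·(1−p*)^(4−k).
DDDD: M=81.6000, payoff=0.0000, prob=0.209409
UDDD: M=150.9600, payoff=0.0000, prob=0.100152
DUDD: M=120.7680, payoff=0.0000, prob=0.100152
UUDD: M=223.4208, payoff=0.0000, prob=0.047899
DDUD: M=96.6144, payoff=0.0000, prob=0.100152
UDUD: M=178.7366, payoff=0.0000, prob=0.047899
DUUD: M=178.7366, payoff=0.0000, prob=0.047899
UUUD: M=330.6628, payoff=98.5328, prob=0.022908
DDDU: M=81.6000, payoff=0.0000, prob=0.100152
UDDU: M=150.9600, payoff=0.0000, prob=0.047899
DUDU: M=142.9893, payoff=0.0000, prob=0.047899
UUDU: M=264.5302, payoff=32.4002, prob=0.022908
DDUU: M=142.9893, payoff=0.0000, prob=0.047899
UDUU: M=264.5302, payoff=32.4002, prob=0.022908
DUUU: M=264.5302, payoff=32.4002, prob=0.022908
UUUU: M=489.3809, payoff=257.2509, prob=0.010956
Price = Σ prob·payoff / R^4 = 7.302355 / 1.082432 = 6.7462

price = 6.7462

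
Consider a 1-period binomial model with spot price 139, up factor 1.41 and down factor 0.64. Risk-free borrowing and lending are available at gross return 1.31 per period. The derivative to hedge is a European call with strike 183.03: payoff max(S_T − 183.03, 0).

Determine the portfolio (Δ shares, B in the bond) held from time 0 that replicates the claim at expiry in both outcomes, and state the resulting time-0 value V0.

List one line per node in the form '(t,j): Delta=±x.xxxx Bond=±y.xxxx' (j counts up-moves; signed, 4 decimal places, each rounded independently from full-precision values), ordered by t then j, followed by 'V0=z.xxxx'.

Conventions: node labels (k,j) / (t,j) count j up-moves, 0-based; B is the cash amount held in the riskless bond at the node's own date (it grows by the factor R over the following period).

Arbitrage-free pricing uses the up-move probability p* = (R−d)/(u−d) = 0.8701, discounting each step at R = 1.31.
Payoffs at expiry: V(1,0)=0.0000, V(1,1)=12.9600
  t=0,j=0: stock 139.0000 → up 195.9900 (V=12.9600), down 88.9600 (V=0.0000). Price 8.6083; hedge Δ=0.1211, bond B=-8.2229.
Verification: the root portfolio costs Δ(0,0)·S0 + B(0,0) = 8.6083, matching V0.

(0,0): Delta=0.1211 Bond=-8.2229
V0=8.6083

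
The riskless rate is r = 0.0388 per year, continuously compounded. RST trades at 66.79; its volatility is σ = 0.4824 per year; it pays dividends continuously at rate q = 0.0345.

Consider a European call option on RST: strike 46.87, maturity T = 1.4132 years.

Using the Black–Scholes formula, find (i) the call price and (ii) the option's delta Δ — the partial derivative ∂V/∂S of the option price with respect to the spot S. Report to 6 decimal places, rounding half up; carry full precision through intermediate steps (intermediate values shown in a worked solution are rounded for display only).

σ√T = 0.4824·√1.4132 = 0.573468
d₁ = (ln(S/K) + (r−q+σ²/2)T) / (σ√T) = (ln(66.79/46.87) + (0.0388−0.0345+0.4824²/2)·1.4132) / 0.573468 = (0.354176 + 0.170509) / 0.573468 = 0.914934
d₂ = d₁ − σ√T = 0.914934 − 0.573468 = 0.341466
e^{−rT} = 0.946644
e^{−qT} = 0.952414
N(d₁) = 0.819887,  N(d₂) = 0.633623
Call price V = S·e^{−qT}·N(d₁) − K·e^{−rT}·N(d₂) = 52.154419 − 28.113370 = 24.041049
Δ = e^{−qT}·N(d₁) = 0.780872

price = 24.041049
Δ = 0.780872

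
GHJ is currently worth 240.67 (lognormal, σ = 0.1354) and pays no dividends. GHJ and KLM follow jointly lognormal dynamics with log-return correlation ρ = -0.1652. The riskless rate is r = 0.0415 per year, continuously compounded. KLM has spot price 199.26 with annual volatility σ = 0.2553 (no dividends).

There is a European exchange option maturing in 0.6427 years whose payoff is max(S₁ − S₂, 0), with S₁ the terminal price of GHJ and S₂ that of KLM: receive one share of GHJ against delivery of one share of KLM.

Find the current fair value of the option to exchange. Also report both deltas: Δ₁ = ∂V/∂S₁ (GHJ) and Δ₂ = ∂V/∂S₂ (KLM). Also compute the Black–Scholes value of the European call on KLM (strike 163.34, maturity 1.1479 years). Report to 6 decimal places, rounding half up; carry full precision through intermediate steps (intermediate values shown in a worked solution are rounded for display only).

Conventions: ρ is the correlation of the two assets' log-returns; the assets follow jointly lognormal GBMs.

exchange price = 48.299474
Δ1 = 0.812707
Δ2 = -0.739209
price(KLM call K=163.34) = 48.322686

σ_eff = √(σ₁² + σ₂² − 2ρσ₁σ₂) = √(0.1354² + 0.2553² − 2·-0.1652·0.1354·0.2553) = 0.308111
d₁ = (ln(S₁/S₂) + (q₂ − q₁ + σ_eff²/2)T) / (σ_eff√T) = (ln(240.67/199.26) + (0.0 − 0.0 + 0.047466)·0.6427) / 0.247008 = 0.887917
d₂ = d₁ − σ_eff√T = 0.887917 − 0.247008 = 0.640909
N(d₁) = 0.812707,  N(d₂) = 0.739209
V = S₁·e^{−q₁T}·N(d₁) − S₂·e^{−q₂T}·N(d₂) = 195.594252 − 147.294777 = 48.299474
Δ₁ = e^{−q₁T}·N(d₁) = 0.812707;  Δ₂ = −e^{−q₂T}·N(d₂) = -0.739209
[vanilla: KLM call K=163.34]
σ√T = 0.2553·√1.1479 = 0.273529
d₁ = (ln(S/K) + (r+σ²/2)T) / (σ√T) = (ln(199.26/163.34) + (0.0415+0.2553²/2)·1.1479) / 0.273529 = (0.198777 + 0.085047) / 0.273529 = 1.037637
d₂ = d₁ − σ√T = 1.037637 − 0.273529 = 0.764108
e^{−rT} = 0.953479
N(d₁) = 0.850280,  N(d₂) = 0.777599
price = S·N(d₁) − K·e^{−rT}·N(d₂) = 169.426874 − 121.104188 = 48.322686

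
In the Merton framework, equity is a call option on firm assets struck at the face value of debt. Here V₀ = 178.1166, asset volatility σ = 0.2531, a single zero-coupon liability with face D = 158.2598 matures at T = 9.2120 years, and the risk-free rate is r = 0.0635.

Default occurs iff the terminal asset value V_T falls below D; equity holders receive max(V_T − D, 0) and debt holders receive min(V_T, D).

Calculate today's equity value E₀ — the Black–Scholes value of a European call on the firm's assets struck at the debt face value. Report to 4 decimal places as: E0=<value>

Work the structural quantities from V₀ = 178.1166 against face 158.2598:
d₁ = [ln(V₀/D) + (r + σ²/2)T] / (σ√T)
   = [ln(178.1166/158.2598) + (0.0635 + 0.5·0.2531²)·9.2120] / (0.2531·√9.2120)
   = [0.118200 + 0.880021] / 0.768191 = 1.299444
d₂ = d₁ − σ√T = 1.299444 − 0.768191 = 0.531253
N(d₁) = 0.903104,  N(d₂) = 0.702378,  e^(−rT) = 0.557127
E₀ = V₀·N(d₁) − D·e^(−rT)·N(d₂)
   = 178.1166·0.903104 − 158.2598·0.557127·0.702378 = 98.928581

E0=98.9286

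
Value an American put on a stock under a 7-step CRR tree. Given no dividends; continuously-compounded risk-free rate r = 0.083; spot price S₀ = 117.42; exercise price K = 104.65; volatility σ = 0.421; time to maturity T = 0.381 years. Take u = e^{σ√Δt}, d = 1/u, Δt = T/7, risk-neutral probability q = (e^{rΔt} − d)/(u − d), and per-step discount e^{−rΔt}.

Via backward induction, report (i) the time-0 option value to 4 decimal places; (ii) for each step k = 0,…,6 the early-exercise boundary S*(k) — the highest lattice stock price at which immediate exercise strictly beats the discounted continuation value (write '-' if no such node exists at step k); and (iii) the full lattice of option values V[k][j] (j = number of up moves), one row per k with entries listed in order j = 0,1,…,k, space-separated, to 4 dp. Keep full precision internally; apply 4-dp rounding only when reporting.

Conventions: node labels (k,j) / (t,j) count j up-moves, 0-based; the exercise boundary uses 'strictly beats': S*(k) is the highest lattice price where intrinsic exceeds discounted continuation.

params: Δt=0.05443 u=1.10320 d=0.90645 q=0.49848 e^(-rΔt)=0.99549
t_7 payoffs: 45.6095 32.7941 17.1971 0.0000 0.0000 0.0000 0.0000 0.0000
t_6: node(6,0) S=65.1338 payoff=39.5162 vs cont=39.0445 → 39.5162 [stop]  node(6,1) S=79.2717 payoff=25.3783 vs cont=24.9066 → 25.3783 [stop]  node(6,2) S=96.4784 payoff=8.1716 vs cont=8.5859 → 8.5859 [wait]  node(6,3) S=117.4200 payoff=0.0000 vs cont=0.0000 → 0.0000 [wait]  node(6,4) S=142.9072 payoff=0.0000 vs cont=0.0000 → 0.0000 [wait]  node(6,5) S=173.9266 payoff=0.0000 vs cont=0.0000 → 0.0000 [wait]  node(6,6) S=211.6791 payoff=0.0000 vs cont=0.0000 → 0.0000 [wait]  ⇒ S*(6)=79.2717
t_5: node(5,0) S=71.8559 payoff=32.7941 vs cont=32.3224 → 32.7941 [stop]  node(5,1) S=87.4529 payoff=17.1971 vs cont=16.9310 → 17.1971 [stop]  node(5,2) S=106.4354 payoff=0.0000 vs cont=4.2866 → 4.2866 [wait]  node(5,3) S=129.5383 payoff=0.0000 vs cont=0.0000 → 0.0000 [wait]  node(5,4) S=157.6558 payoff=0.0000 vs cont=0.0000 → 0.0000 [wait]  node(5,5) S=191.8766 payoff=0.0000 vs cont=0.0000 → 0.0000 [wait]  ⇒ S*(5)=87.4529
t_4: node(4,0) S=79.2717 payoff=25.3783 vs cont=24.9066 → 25.3783 [stop]  node(4,1) S=96.4784 payoff=8.1716 vs cont=10.7130 → 10.7130 [wait]  node(4,2) S=117.4200 payoff=0.0000 vs cont=2.1401 → 2.1401 [wait]  node(4,3) S=142.9072 payoff=0.0000 vs cont=0.0000 → 0.0000 [wait]  node(4,4) S=173.9266 payoff=0.0000 vs cont=0.0000 → 0.0000 [wait]  ⇒ S*(4)=79.2717
t_3: node(3,0) S=87.4529 payoff=17.1971 vs cont=17.9865 → 17.9865 [wait]  node(3,1) S=106.4354 payoff=0.0000 vs cont=6.4106 → 6.4106 [wait]  node(3,2) S=129.5383 payoff=0.0000 vs cont=1.0685 → 1.0685 [wait]  node(3,3) S=157.6558 payoff=0.0000 vs cont=0.0000 → 0.0000 [wait]  ⇒ S*(3)=-
t_2: node(2,0) S=96.4784 payoff=8.1716 vs cont=12.1611 → 12.1611 [wait]  node(2,1) S=117.4200 payoff=0.0000 vs cont=3.7308 → 3.7308 [wait]  node(2,2) S=142.9072 payoff=0.0000 vs cont=0.5335 → 0.5335 [wait]  ⇒ S*(2)=-
t_1: node(1,0) S=106.4354 payoff=0.0000 vs cont=7.9229 → 7.9229 [wait]  node(1,1) S=129.5383 payoff=0.0000 vs cont=2.1274 → 2.1274 [wait]  ⇒ S*(1)=-
t_0: node(0,0) S=117.4200 payoff=0.0000 vs cont=5.0113 → 5.0113 [wait]  ⇒ S*(0)=-

price = 5.0113
boundary = - - - - 79.2717 87.4529 79.2717
tree:
5.0113
7.9229 2.1274
12.1611 3.7308 0.5335
17.9865 6.4106 1.0685 0.0000
25.3783 10.7130 2.1401 0.0000 0.0000
32.7941 17.1971 4.2866 0.0000 0.0000 0.0000
39.5162 25.3783 8.5859 0.0000 0.0000 0.0000 0.0000
45.6095 32.7941 17.1971 0.0000 0.0000 0.0000 0.0000 0.0000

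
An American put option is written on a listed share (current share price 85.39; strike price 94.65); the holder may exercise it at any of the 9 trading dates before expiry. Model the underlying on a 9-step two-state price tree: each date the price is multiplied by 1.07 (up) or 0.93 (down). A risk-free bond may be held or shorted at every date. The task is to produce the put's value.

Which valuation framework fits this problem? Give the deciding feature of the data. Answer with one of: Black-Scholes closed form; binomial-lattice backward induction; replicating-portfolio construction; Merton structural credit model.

framework: binomial-lattice backward induction

Key observation: an American put (K = 94.65, S₀ = 85.39) on a 9-date tree has no closed form — the optimal stopping decision is embedded and must be resolved recursively from expiry.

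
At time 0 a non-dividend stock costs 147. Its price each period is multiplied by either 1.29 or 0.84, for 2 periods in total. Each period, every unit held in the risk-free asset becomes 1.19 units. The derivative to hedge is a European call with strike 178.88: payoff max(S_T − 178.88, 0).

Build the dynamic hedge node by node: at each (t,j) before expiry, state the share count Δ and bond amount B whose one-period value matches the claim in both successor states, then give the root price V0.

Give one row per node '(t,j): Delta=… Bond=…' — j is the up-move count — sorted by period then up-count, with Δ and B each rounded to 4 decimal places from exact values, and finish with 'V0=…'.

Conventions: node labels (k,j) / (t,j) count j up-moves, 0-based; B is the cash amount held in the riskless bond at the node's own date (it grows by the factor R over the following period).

(0,0): Delta=0.6496 Bond=-67.4025
(1,0): Delta=0.0000 Bond=0.0000
(1,1): Delta=0.7704 Bond=-103.1258
V0=28.0844

No-arbitrage ⇒ martingale measure with p* = (R−d)/(u−d) = 0.7778.
Terminal payoffs: V(2,0)=0.0000, V(2,1)=0.0000, V(2,2)=65.7427
(1,0): S=123.4800. Δ = (V_up−V_dn)/(S_up−S_dn) = (0.0000−0.0000)/(159.2892−103.7232) = 0.0000. V = [p*·0.0000 + (1−p*)·0.0000]/1.19 = 0.0000. B = V − Δ·S = 0.0000.
(1,1): S=189.6300. Δ = (V_up−V_dn)/(S_up−S_dn) = (65.7427−0.0000)/(244.6227−159.2892) = 0.7704. V = [p*·65.7427 + (1−p*)·0.0000]/1.19 = 42.9691. B = V − Δ·S = -103.1258.
(0,0): S=147.0000. Δ = (V_up−V_dn)/(S_up−S_dn) = (42.9691−0.0000)/(189.6300−123.4800) = 0.6496. V = [p*·42.9691 + (1−p*)·0.0000]/1.19 = 28.0844. B = V − Δ·S = -67.4025.
As a check, the time-0 holding Δ(0,0)·S0 + B(0,0) comes to 28.0844 — exactly V0.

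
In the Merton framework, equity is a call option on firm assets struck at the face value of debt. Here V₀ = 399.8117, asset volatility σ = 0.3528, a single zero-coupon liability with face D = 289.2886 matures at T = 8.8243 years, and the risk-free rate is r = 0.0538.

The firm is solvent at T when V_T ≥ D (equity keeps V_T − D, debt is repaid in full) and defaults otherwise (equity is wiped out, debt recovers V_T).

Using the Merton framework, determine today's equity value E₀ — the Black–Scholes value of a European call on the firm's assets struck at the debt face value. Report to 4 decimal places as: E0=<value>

With assets at 399.8117 and a single debt payment of 289.2886 at 8.8243 years:
d₁ = [ln(V₀/D) + (r + σ²/2)T] / (σ√T)
   = [ln(399.8117/289.2886) + (0.0538 + 0.5·0.3528²)·8.8243] / (0.3528·√8.8243)
   = [0.323569 + 1.023918] / 1.048018 = 1.285748
d₂ = d₁ − σ√T = 1.285748 − 1.048018 = 0.237730
N(d₁) = 0.900734,  N(d₂) = 0.593955,  e^(−rT) = 0.622042
E₀ = V₀·N(d₁) − D·e^(−rT)·N(d₂)
   = 399.8117·0.900734 − 289.2886·0.622042·0.593955 = 253.242193

E0=253.2422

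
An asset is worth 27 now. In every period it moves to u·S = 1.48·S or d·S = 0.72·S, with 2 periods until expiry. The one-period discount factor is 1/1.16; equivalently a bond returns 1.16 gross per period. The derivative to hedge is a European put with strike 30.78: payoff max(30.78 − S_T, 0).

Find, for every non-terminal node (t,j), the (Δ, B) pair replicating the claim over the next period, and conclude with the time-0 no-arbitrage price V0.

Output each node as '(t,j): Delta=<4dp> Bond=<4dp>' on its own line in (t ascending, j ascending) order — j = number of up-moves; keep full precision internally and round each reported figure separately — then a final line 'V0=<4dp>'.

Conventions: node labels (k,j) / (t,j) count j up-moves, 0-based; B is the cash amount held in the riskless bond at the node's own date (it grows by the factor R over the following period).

No-arbitrage ⇒ martingale measure with p* = (R−d)/(u−d) = 0.5789.
At maturity the claim pays: V(2,0)=16.7832, V(2,1)=2.0088, V(2,2)=0.0000
Node (1,0) S=19.4400: V=(p*·2.0088+(1−p*)·16.7832)/1.16=7.0945; Δ=(2.0088−16.7832)/(28.7712−13.9968)=-1.0000; B=V−Δ·S=26.5345
Node (1,1) S=39.9600: V=(p*·0.0000+(1−p*)·2.0088)/1.16=0.7291; Δ=(0.0000−2.0088)/(59.1408−28.7712)=-0.0661; B=V−Δ·S=3.3723
Node (0,0) S=27.0000: V=(p*·0.7291+(1−p*)·7.0945)/1.16=2.9390; Δ=(0.7291−7.0945)/(39.9600−19.4400)=-0.3102; B=V−Δ·S=11.3145
Sanity check at the root: Δ(0,0)·S0 + B(0,0) reproduces V0 = 2.9390.

(0,0): Delta=-0.3102 Bond=11.3145
(1,0): Delta=-1.0000 Bond=26.5345
(1,1): Delta=-0.0661 Bond=3.3723
V0=2.9390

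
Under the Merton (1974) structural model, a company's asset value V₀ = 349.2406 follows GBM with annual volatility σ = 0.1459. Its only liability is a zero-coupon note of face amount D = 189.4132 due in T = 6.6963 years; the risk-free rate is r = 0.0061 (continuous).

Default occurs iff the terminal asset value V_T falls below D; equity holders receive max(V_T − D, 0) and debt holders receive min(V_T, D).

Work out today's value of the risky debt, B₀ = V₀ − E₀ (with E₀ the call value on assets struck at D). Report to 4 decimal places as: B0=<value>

Work the structural quantities from V₀ = 349.2406 against face 189.4132:
d₁ = [ln(V₀/D) + (r + σ²/2)T] / (σ√T)
   = [ln(349.2406/189.4132) + (0.0061 + 0.5·0.1459²)·6.6963] / (0.1459·√6.6963)
   = [0.611830 + 0.112119] / 0.377548 = 1.917500
d₂ = d₁ − σ√T = 1.917500 − 0.377548 = 1.539951
N(d₁) = 0.972413,  N(d₂) = 0.938214,  e^(−rT) = 0.959976
E₀ = V₀·N(d₁) − D·e^(−rT)·N(d₂)
   = 349.2406·0.972413 − 189.4132·0.959976·0.938214 = 169.008666
B₀ = V₀ − E₀ = 349.2406 − 169.008666 = 180.231934

B0=180.2319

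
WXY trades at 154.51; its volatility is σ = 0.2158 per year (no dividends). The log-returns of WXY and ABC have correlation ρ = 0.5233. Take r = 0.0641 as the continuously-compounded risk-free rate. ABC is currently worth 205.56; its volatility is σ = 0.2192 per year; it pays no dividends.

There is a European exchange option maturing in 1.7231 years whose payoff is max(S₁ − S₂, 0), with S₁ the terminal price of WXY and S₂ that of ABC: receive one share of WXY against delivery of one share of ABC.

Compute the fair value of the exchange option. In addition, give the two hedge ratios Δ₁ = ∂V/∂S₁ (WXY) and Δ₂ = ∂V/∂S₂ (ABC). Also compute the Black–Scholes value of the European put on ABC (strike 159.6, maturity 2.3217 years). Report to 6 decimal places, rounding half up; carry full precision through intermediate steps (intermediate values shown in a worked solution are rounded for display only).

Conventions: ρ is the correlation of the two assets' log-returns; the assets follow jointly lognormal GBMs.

σ_eff = √(σ₁² + σ₂² − 2ρσ₁σ₂) = √(0.2158² + 0.2192² − 2·0.5233·0.2158·0.2192) = 0.212393
d₁ = (ln(S₁/S₂) + (q₂ − q₁ + σ_eff²/2)T) / (σ_eff√T) = (ln(154.51/205.56) + (0.0 − 0.0 + 0.022555)·1.7231) / 0.278801 = -0.884552
d₂ = d₁ − σ_eff√T = -0.884552 − 0.278801 = -1.163353
N(d₁) = 0.188199,  N(d₂) = 0.122343
V = S₁·e^{−q₁T}·N(d₁) − S₂·e^{−q₂T}·N(d₂) = 29.078642 − 25.148846 = 3.929796
Δ₁ = e^{−q₁T}·N(d₁) = 0.188199;  Δ₂ = −e^{−q₂T}·N(d₂) = -0.122343
[vanilla: ABC put K=159.6]
σ√T = 0.2192·√2.3217 = 0.333998
d₁ = (ln(S/K) + (r+σ²/2)T) / (σ√T) = (ln(205.56/159.6) + (0.0641+0.2192²/2)·2.3217) / 0.333998 = (0.253067 + 0.204598) / 0.333998 = 1.370265
d₂ = d₁ − σ√T = 1.370265 − 0.333998 = 1.036267
e^{−rT} = 0.861723
N(−d₁) = 0.085302,  N(−d₂) = 0.150039
price = K·e^{−rT}·N(−d₂) − S·N(−d₁) = 20.634985 − 17.534697 = 3.100288

exchange price = 3.929796
Δ1 = 0.188199
Δ2 = -0.122343
price(ABC put K=159.6) = 3.100288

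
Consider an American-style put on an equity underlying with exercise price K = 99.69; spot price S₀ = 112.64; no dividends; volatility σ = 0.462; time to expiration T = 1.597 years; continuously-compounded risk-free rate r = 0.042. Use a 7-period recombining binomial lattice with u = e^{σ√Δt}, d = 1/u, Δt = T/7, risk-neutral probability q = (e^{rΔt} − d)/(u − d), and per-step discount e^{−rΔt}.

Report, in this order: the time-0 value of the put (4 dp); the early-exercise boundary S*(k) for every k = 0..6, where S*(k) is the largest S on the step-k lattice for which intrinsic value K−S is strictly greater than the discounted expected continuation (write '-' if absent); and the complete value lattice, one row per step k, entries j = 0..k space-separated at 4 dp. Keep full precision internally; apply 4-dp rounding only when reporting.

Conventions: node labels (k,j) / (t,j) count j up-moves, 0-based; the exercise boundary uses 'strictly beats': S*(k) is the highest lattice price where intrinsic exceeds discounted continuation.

Δt=0.22814  u=1.24691  d=0.80198  q=0.46669  discount=0.99046
step 7 (expiry): payoffs max(K−S,0) = 75.6553 62.3210 41.5890 9.3549 0.0000 0.0000 0.0000 0.0000
step 6: (k=6,j=0): S=29.9692, K−S=69.7208, hold=68.7701 ⇒ V=69.7208 exercise | (k=6,j=1): S=46.5959, K−S=53.0941, hold=52.1434 ⇒ V=53.0941 exercise | (k=6,j=2): S=72.4470, K−S=27.2430, hold=26.2924 ⇒ V=27.2430 exercise | (k=6,j=3): S=112.6400, K−S=0.0000, hold=4.9415 ⇒ V=4.9415 continue | (k=6,j=4): S=175.1318, K−S=0.0000, hold=0.0000 ⇒ V=0.0000 continue | (k=6,j=5): S=272.2937, K−S=0.0000, hold=0.0000 ⇒ V=0.0000 continue | (k=6,j=6): S=423.3602, K−S=0.0000, hold=0.0000 ⇒ V=0.0000 continue  boundary S*=72.4470
step 5: (k=5,j=0): S=37.3690, K−S=62.3210, hold=61.3703 ⇒ V=62.3210 exercise | (k=5,j=1): S=58.1010, K−S=41.5890, hold=40.6383 ⇒ V=41.5890 exercise | (k=5,j=2): S=90.3351, K−S=9.3549, hold=16.6745 ⇒ V=16.6745 continue | (k=5,j=3): S=140.4523, K−S=0.0000, hold=2.6102 ⇒ V=2.6102 continue | (k=5,j=4): S=218.3742, K−S=0.0000, hold=0.0000 ⇒ V=0.0000 continue | (k=5,j=5): S=339.5266, K−S=0.0000, hold=0.0000 ⇒ V=0.0000 continue  boundary S*=58.1010
step 4: (k=4,j=0): S=46.5959, K−S=53.0941, hold=52.1434 ⇒ V=53.0941 exercise | (k=4,j=1): S=72.4470, K−S=27.2430, hold=29.6758 ⇒ V=29.6758 continue | (k=4,j=2): S=112.6400, K−S=0.0000, hold=10.0143 ⇒ V=10.0143 continue | (k=4,j=3): S=175.1318, K−S=0.0000, hold=1.3787 ⇒ V=1.3787 continue | (k=4,j=4): S=272.2937, K−S=0.0000, hold=0.0000 ⇒ V=0.0000 continue  boundary S*=46.5959
step 3: (k=3,j=0): S=58.1010, K−S=41.5890, hold=41.7628 ⇒ V=41.7628 continue | (k=3,j=1): S=90.3351, K−S=9.3549, hold=20.3044 ⇒ V=20.3044 continue | (k=3,j=2): S=140.4523, K−S=0.0000, hold=5.9271 ⇒ V=5.9271 continue | (k=3,j=3): S=218.3742, K−S=0.0000, hold=0.7283 ⇒ V=0.7283 continue  boundary S*=-
step 2: (k=2,j=0): S=72.4470, K−S=27.2430, hold=31.4455 ⇒ V=31.4455 continue | (k=2,j=1): S=112.6400, K−S=0.0000, hold=13.4649 ⇒ V=13.4649 continue | (k=2,j=2): S=175.1318, K−S=0.0000, hold=3.4674 ⇒ V=3.4674 continue  boundary S*=-
step 1: (k=1,j=0): S=90.3351, K−S=9.3549, hold=22.8342 ⇒ V=22.8342 continue | (k=1,j=1): S=140.4523, K−S=0.0000, hold=8.7153 ⇒ V=8.7153 continue  boundary S*=-
step 0: (k=0,j=0): S=112.6400, K−S=0.0000, hold=16.0901 ⇒ V=16.0901 continue  boundary S*=-

price = 16.0901
boundary = - - - - 46.5959 58.1010 72.4470
tree:
16.0901
22.8342 8.7153
31.4455 13.4649 3.4674
41.7628 20.3044 5.9271 0.7283
53.0941 29.6758 10.0143 1.3787 0.0000
62.3210 41.5890 16.6745 2.6102 0.0000 0.0000
69.7208 53.0941 27.2430 4.9415 0.0000 0.0000 0.0000
75.6553 62.3210 41.5890 9.3549 0.0000 0.0000 0.0000 0.0000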